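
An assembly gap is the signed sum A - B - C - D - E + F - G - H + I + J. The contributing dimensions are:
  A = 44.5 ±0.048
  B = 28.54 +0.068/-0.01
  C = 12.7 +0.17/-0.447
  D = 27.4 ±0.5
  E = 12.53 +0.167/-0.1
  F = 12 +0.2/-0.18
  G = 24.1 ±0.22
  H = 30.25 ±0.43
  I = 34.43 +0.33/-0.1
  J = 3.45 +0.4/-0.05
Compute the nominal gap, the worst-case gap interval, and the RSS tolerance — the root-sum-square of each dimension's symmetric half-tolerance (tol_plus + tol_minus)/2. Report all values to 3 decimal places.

nominal=-41.140 wc=[-43.073,-38.455] rss=0.856

Stack each dimension's contribution:
  +A: nom +44.500 → Σnom=44.500; wc +0.048/-0.048 → slack +0.048/-0.048; half-tol=0.048, Σhalf²=0.002304
  -B: nom -28.540 → Σnom=15.960; wc +0.010/-0.068 → slack +0.058/-0.116; half-tol=0.039, Σhalf²=0.003825
  -C: nom -12.700 → Σnom=3.260; wc +0.447/-0.170 → slack +0.505/-0.286; half-tol=0.308, Σhalf²=0.098997
  -D: nom -27.400 → Σnom=-24.140; wc +0.500/-0.500 → slack +1.005/-0.786; half-tol=0.500, Σhalf²=0.348997
  -E: nom -12.530 → Σnom=-36.670; wc +0.100/-0.167 → slack +1.105/-0.953; half-tol=0.134, Σhalf²=0.366819
  +F: nom +12.000 → Σnom=-24.670; wc +0.200/-0.180 → slack +1.305/-1.133; half-tol=0.190, Σhalf²=0.402919
  -G: nom -24.100 → Σnom=-48.770; wc +0.220/-0.220 → slack +1.525/-1.353; half-tol=0.220, Σhalf²=0.451319
  -H: nom -30.250 → Σnom=-79.020; wc +0.430/-0.430 → slack +1.955/-1.783; half-tol=0.430, Σhalf²=0.636219
  +I: nom +34.430 → Σnom=-44.590; wc +0.330/-0.100 → slack +2.285/-1.883; half-tol=0.215, Σhalf²=0.682444
  +J: nom +3.450 → Σnom=-41.140; wc +0.400/-0.050 → slack +2.685/-1.933; half-tol=0.225, Σhalf²=0.733069
Nominal = -41.140. Worst-case = [-41.140 - 1.933, -41.140 + 2.685] = [-43.073, -38.455]. RSS = √0.733069 = 0.856.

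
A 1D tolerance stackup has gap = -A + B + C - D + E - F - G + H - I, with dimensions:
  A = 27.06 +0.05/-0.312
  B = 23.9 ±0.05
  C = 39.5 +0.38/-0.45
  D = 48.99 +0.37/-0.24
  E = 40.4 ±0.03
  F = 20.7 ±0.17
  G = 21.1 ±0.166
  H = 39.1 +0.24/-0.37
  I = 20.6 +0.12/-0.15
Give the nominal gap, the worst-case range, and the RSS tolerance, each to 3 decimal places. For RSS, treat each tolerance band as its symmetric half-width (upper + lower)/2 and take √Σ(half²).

Stack each dimension's contribution:
  -A: nom -27.060 → Σnom=-27.060; wc +0.312/-0.050 → slack +0.312/-0.050; half-tol=0.181, Σhalf²=0.032761
  +B: nom +23.900 → Σnom=-3.160; wc +0.050/-0.050 → slack +0.362/-0.100; half-tol=0.050, Σhalf²=0.035261
  +C: nom +39.500 → Σnom=36.340; wc +0.380/-0.450 → slack +0.742/-0.550; half-tol=0.415, Σhalf²=0.207486
  -D: nom -48.990 → Σnom=-12.650; wc +0.240/-0.370 → slack +0.982/-0.920; half-tol=0.305, Σhalf²=0.300511
  +E: nom +40.400 → Σnom=27.750; wc +0.030/-0.030 → slack +1.012/-0.950; half-tol=0.030, Σhalf²=0.301411
  -F: nom -20.700 → Σnom=7.050; wc +0.170/-0.170 → slack +1.182/-1.120; half-tol=0.170, Σhalf²=0.330311
  -G: nom -21.100 → Σnom=-14.050; wc +0.166/-0.166 → slack +1.348/-1.286; half-tol=0.166, Σhalf²=0.357867
  +H: nom +39.100 → Σnom=25.050; wc +0.240/-0.370 → slack +1.588/-1.656; half-tol=0.305, Σhalf²=0.450892
  -I: nom -20.600 → Σnom=4.450; wc +0.150/-0.120 → slack +1.738/-1.776; half-tol=0.135, Σhalf²=0.469117
Nominal = 4.450. Worst-case = [4.450 - 1.776, 4.450 + 1.738] = [2.674, 6.188]. RSS = √0.469117 = 0.685.

nominal=4.450 wc=[2.674,6.188] rss=0.685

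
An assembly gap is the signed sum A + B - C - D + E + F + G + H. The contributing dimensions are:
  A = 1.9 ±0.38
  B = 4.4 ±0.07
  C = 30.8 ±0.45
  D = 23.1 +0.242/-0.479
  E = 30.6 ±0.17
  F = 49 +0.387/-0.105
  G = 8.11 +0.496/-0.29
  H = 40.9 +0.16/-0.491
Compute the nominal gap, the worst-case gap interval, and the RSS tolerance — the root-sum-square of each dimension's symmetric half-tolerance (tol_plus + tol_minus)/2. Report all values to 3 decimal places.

nominal=81.010 wc=[78.812,83.602] rss=0.912

Stack each dimension's contribution:
  +A: nom +1.900 → Σnom=1.900; wc +0.380/-0.380 → slack +0.380/-0.380; half-tol=0.380, Σhalf²=0.144400
  +B: nom +4.400 → Σnom=6.300; wc +0.070/-0.070 → slack +0.450/-0.450; half-tol=0.070, Σhalf²=0.149300
  -C: nom -30.800 → Σnom=-24.500; wc +0.450/-0.450 → slack +0.900/-0.900; half-tol=0.450, Σhalf²=0.351800
  -D: nom -23.100 → Σnom=-47.600; wc +0.479/-0.242 → slack +1.379/-1.142; half-tol=0.360, Σhalf²=0.481760
  +E: nom +30.600 → Σnom=-17.000; wc +0.170/-0.170 → slack +1.549/-1.312; half-tol=0.170, Σhalf²=0.510660
  +F: nom +49.000 → Σnom=32.000; wc +0.387/-0.105 → slack +1.936/-1.417; half-tol=0.246, Σhalf²=0.571176
  +G: nom +8.110 → Σnom=40.110; wc +0.496/-0.290 → slack +2.432/-1.707; half-tol=0.393, Σhalf²=0.725625
  +H: nom +40.900 → Σnom=81.010; wc +0.160/-0.491 → slack +2.592/-2.198; half-tol=0.326, Σhalf²=0.831576
Nominal = 81.010. Worst-case = [81.010 - 2.198, 81.010 + 2.592] = [78.812, 83.602]. RSS = √0.831576 = 0.912.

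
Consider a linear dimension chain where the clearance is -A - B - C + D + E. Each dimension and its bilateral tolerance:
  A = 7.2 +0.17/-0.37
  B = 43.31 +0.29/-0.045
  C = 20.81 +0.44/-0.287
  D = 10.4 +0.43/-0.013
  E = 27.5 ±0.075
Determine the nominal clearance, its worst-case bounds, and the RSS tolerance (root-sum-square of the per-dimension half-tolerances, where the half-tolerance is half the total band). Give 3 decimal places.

Stack each dimension's contribution:
  -A: nom -7.200 → Σnom=-7.200; wc +0.370/-0.170 → slack +0.370/-0.170; half-tol=0.270, Σhalf²=0.072900
  -B: nom -43.310 → Σnom=-50.510; wc +0.045/-0.290 → slack +0.415/-0.460; half-tol=0.167, Σhalf²=0.100956
  -C: nom -20.810 → Σnom=-71.320; wc +0.287/-0.440 → slack +0.702/-0.900; half-tol=0.363, Σhalf²=0.233088
  +D: nom +10.400 → Σnom=-60.920; wc +0.430/-0.013 → slack +1.132/-0.913; half-tol=0.222, Σhalf²=0.282151
  +E: nom +27.500 → Σnom=-33.420; wc +0.075/-0.075 → slack +1.207/-0.988; half-tol=0.075, Σhalf²=0.287776
Nominal = -33.420. Worst-case = [-33.420 - 0.988, -33.420 + 1.207] = [-34.408, -32.213]. RSS = √0.287776 = 0.536.

nominal=-33.420 wc=[-34.408,-32.213] rss=0.536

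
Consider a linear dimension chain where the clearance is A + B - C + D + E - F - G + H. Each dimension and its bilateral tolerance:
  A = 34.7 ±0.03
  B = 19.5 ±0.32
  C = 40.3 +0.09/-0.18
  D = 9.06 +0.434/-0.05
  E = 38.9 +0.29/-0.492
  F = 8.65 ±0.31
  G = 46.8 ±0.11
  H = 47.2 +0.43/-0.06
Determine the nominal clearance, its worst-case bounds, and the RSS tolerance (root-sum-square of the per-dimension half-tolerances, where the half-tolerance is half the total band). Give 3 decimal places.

Stack each dimension's contribution:
  +A: nom +34.700 → Σnom=34.700; wc +0.030/-0.030 → slack +0.030/-0.030; half-tol=0.030, Σhalf²=0.000900
  +B: nom +19.500 → Σnom=54.200; wc +0.320/-0.320 → slack +0.350/-0.350; half-tol=0.320, Σhalf²=0.103300
  -C: nom -40.300 → Σnom=13.900; wc +0.180/-0.090 → slack +0.530/-0.440; half-tol=0.135, Σhalf²=0.121525
  +D: nom +9.060 → Σnom=22.960; wc +0.434/-0.050 → slack +0.964/-0.490; half-tol=0.242, Σhalf²=0.180089
  +E: nom +38.900 → Σnom=61.860; wc +0.290/-0.492 → slack +1.254/-0.982; half-tol=0.391, Σhalf²=0.332970
  -F: nom -8.650 → Σnom=53.210; wc +0.310/-0.310 → slack +1.564/-1.292; half-tol=0.310, Σhalf²=0.429070
  -G: nom -46.800 → Σnom=6.410; wc +0.110/-0.110 → slack +1.674/-1.402; half-tol=0.110, Σhalf²=0.441170
  +H: nom +47.200 → Σnom=53.610; wc +0.430/-0.060 → slack +2.104/-1.462; half-tol=0.245, Σhalf²=0.501195
Nominal = 53.610. Worst-case = [53.610 - 1.462, 53.610 + 2.104] = [52.148, 55.714]. RSS = √0.501195 = 0.708.

nominal=53.610 wc=[52.148,55.714] rss=0.708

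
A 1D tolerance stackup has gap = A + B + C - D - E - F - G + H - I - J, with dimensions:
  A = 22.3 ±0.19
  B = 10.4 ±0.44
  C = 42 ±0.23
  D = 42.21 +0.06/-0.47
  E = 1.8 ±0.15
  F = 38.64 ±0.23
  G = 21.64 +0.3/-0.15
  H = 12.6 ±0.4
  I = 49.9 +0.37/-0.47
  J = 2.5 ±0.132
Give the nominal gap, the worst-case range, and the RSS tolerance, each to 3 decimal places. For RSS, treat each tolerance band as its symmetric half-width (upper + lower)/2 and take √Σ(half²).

nominal=-69.390 wc=[-71.892,-66.528] rss=0.913

Stack each dimension's contribution:
  +A: nom +22.300 → Σnom=22.300; wc +0.190/-0.190 → slack +0.190/-0.190; half-tol=0.190, Σhalf²=0.036100
  +B: nom +10.400 → Σnom=32.700; wc +0.440/-0.440 → slack +0.630/-0.630; half-tol=0.440, Σhalf²=0.229700
  +C: nom +42.000 → Σnom=74.700; wc +0.230/-0.230 → slack +0.860/-0.860; half-tol=0.230, Σhalf²=0.282600
  -D: nom -42.210 → Σnom=32.490; wc +0.470/-0.060 → slack +1.330/-0.920; half-tol=0.265, Σhalf²=0.352825
  -E: nom -1.800 → Σnom=30.690; wc +0.150/-0.150 → slack +1.480/-1.070; half-tol=0.150, Σhalf²=0.375325
  -F: nom -38.640 → Σnom=-7.950; wc +0.230/-0.230 → slack +1.710/-1.300; half-tol=0.230, Σhalf²=0.428225
  -G: nom -21.640 → Σnom=-29.590; wc +0.150/-0.300 → slack +1.860/-1.600; half-tol=0.225, Σhalf²=0.478850
  +H: nom +12.600 → Σnom=-16.990; wc +0.400/-0.400 → slack +2.260/-2.000; half-tol=0.400, Σhalf²=0.638850
  -I: nom -49.900 → Σnom=-66.890; wc +0.470/-0.370 → slack +2.730/-2.370; half-tol=0.420, Σhalf²=0.815250
  -J: nom -2.500 → Σnom=-69.390; wc +0.132/-0.132 → slack +2.862/-2.502; half-tol=0.132, Σhalf²=0.832674
Nominal = -69.390. Worst-case = [-69.390 - 2.502, -69.390 + 2.862] = [-71.892, -66.528]. RSS = √0.832674 = 0.913.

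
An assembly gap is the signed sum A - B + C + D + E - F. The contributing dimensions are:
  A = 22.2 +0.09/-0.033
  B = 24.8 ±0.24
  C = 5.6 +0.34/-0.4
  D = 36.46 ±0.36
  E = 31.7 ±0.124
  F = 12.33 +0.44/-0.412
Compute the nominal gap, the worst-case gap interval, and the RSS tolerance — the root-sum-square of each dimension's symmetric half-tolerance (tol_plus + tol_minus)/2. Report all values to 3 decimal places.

nominal=58.830 wc=[57.233,60.396] rss=0.724

Stack each dimension's contribution:
  +A: nom +22.200 → Σnom=22.200; wc +0.090/-0.033 → slack +0.090/-0.033; half-tol=0.061, Σhalf²=0.003782
  -B: nom -24.800 → Σnom=-2.600; wc +0.240/-0.240 → slack +0.330/-0.273; half-tol=0.240, Σhalf²=0.061382
  +C: nom +5.600 → Σnom=3.000; wc +0.340/-0.400 → slack +0.670/-0.673; half-tol=0.370, Σhalf²=0.198282
  +D: nom +36.460 → Σnom=39.460; wc +0.360/-0.360 → slack +1.030/-1.033; half-tol=0.360, Σhalf²=0.327882
  +E: nom +31.700 → Σnom=71.160; wc +0.124/-0.124 → slack +1.154/-1.157; half-tol=0.124, Σhalf²=0.343258
  -F: nom -12.330 → Σnom=58.830; wc +0.412/-0.440 → slack +1.566/-1.597; half-tol=0.426, Σhalf²=0.524734
Nominal = 58.830. Worst-case = [58.830 - 1.597, 58.830 + 1.566] = [57.233, 60.396]. RSS = √0.524734 = 0.724.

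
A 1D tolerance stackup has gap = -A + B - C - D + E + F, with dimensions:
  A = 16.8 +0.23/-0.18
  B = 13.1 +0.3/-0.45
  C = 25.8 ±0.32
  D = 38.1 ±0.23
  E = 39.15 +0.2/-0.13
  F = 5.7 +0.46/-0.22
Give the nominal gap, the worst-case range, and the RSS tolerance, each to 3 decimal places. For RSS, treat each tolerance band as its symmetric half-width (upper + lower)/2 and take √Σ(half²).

nominal=-22.750 wc=[-24.330,-21.060] rss=0.693

Stack each dimension's contribution:
  -A: nom -16.800 → Σnom=-16.800; wc +0.180/-0.230 → slack +0.180/-0.230; half-tol=0.205, Σhalf²=0.042025
  +B: nom +13.100 → Σnom=-3.700; wc +0.300/-0.450 → slack +0.480/-0.680; half-tol=0.375, Σhalf²=0.182650
  -C: nom -25.800 → Σnom=-29.500; wc +0.320/-0.320 → slack +0.800/-1.000; half-tol=0.320, Σhalf²=0.285050
  -D: nom -38.100 → Σnom=-67.600; wc +0.230/-0.230 → slack +1.030/-1.230; half-tol=0.230, Σhalf²=0.337950
  +E: nom +39.150 → Σnom=-28.450; wc +0.200/-0.130 → slack +1.230/-1.360; half-tol=0.165, Σhalf²=0.365175
  +F: nom +5.700 → Σnom=-22.750; wc +0.460/-0.220 → slack +1.690/-1.580; half-tol=0.340, Σhalf²=0.480775
Nominal = -22.750. Worst-case = [-22.750 - 1.580, -22.750 + 1.690] = [-24.330, -21.060]. RSS = √0.480775 = 0.693.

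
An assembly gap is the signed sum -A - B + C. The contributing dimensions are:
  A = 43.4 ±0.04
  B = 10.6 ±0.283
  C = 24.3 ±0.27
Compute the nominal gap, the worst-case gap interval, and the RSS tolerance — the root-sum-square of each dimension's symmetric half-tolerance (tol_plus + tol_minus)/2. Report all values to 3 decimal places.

Stack each dimension's contribution:
  -A: nom -43.400 → Σnom=-43.400; wc +0.040/-0.040 → slack +0.040/-0.040; half-tol=0.040, Σhalf²=0.001600
  -B: nom -10.600 → Σnom=-54.000; wc +0.283/-0.283 → slack +0.323/-0.323; half-tol=0.283, Σhalf²=0.081689
  +C: nom +24.300 → Σnom=-29.700; wc +0.270/-0.270 → slack +0.593/-0.593; half-tol=0.270, Σhalf²=0.154589
Nominal = -29.700. Worst-case = [-29.700 - 0.593, -29.700 + 0.593] = [-30.293, -29.107]. RSS = √0.154589 = 0.393.

nominal=-29.700 wc=[-30.293,-29.107] rss=0.393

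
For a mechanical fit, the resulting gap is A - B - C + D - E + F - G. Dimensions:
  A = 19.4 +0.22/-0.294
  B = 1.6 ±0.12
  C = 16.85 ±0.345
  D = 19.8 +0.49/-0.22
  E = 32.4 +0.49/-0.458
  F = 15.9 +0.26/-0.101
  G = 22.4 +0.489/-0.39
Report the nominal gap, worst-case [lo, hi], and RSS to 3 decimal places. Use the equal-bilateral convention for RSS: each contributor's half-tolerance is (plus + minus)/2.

nominal=-18.150 wc=[-20.209,-15.867] rss=0.881

Stack each dimension's contribution:
  +A: nom +19.400 → Σnom=19.400; wc +0.220/-0.294 → slack +0.220/-0.294; half-tol=0.257, Σhalf²=0.066049
  -B: nom -1.600 → Σnom=17.800; wc +0.120/-0.120 → slack +0.340/-0.414; half-tol=0.120, Σhalf²=0.080449
  -C: nom -16.850 → Σnom=0.950; wc +0.345/-0.345 → slack +0.685/-0.759; half-tol=0.345, Σhalf²=0.199474
  +D: nom +19.800 → Σnom=20.750; wc +0.490/-0.220 → slack +1.175/-0.979; half-tol=0.355, Σhalf²=0.325499
  -E: nom -32.400 → Σnom=-11.650; wc +0.458/-0.490 → slack +1.633/-1.469; half-tol=0.474, Σhalf²=0.550175
  +F: nom +15.900 → Σnom=4.250; wc +0.260/-0.101 → slack +1.893/-1.570; half-tol=0.180, Σhalf²=0.582755
  -G: nom -22.400 → Σnom=-18.150; wc +0.390/-0.489 → slack +2.283/-2.059; half-tol=0.440, Σhalf²=0.775915
Nominal = -18.150. Worst-case = [-18.150 - 2.059, -18.150 + 2.283] = [-20.209, -15.867]. RSS = √0.775915 = 0.881.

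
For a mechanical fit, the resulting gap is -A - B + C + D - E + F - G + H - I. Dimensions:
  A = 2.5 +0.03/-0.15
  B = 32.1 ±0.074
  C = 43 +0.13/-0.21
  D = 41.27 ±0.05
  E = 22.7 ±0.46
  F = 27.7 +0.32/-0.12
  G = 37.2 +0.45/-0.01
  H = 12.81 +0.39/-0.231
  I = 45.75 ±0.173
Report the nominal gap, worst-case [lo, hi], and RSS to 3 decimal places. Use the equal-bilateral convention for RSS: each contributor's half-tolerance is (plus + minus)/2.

nominal=-15.470 wc=[-17.268,-13.713] rss=0.696

Stack each dimension's contribution:
  -A: nom -2.500 → Σnom=-2.500; wc +0.150/-0.030 → slack +0.150/-0.030; half-tol=0.090, Σhalf²=0.008100
  -B: nom -32.100 → Σnom=-34.600; wc +0.074/-0.074 → slack +0.224/-0.104; half-tol=0.074, Σhalf²=0.013576
  +C: nom +43.000 → Σnom=8.400; wc +0.130/-0.210 → slack +0.354/-0.314; half-tol=0.170, Σhalf²=0.042476
  +D: nom +41.270 → Σnom=49.670; wc +0.050/-0.050 → slack +0.404/-0.364; half-tol=0.050, Σhalf²=0.044976
  -E: nom -22.700 → Σnom=26.970; wc +0.460/-0.460 → slack +0.864/-0.824; half-tol=0.460, Σhalf²=0.256576
  +F: nom +27.700 → Σnom=54.670; wc +0.320/-0.120 → slack +1.184/-0.944; half-tol=0.220, Σhalf²=0.304976
  -G: nom -37.200 → Σnom=17.470; wc +0.010/-0.450 → slack +1.194/-1.394; half-tol=0.230, Σhalf²=0.357876
  +H: nom +12.810 → Σnom=30.280; wc +0.390/-0.231 → slack +1.584/-1.625; half-tol=0.310, Σhalf²=0.454286
  -I: nom -45.750 → Σnom=-15.470; wc +0.173/-0.173 → slack +1.757/-1.798; half-tol=0.173, Σhalf²=0.484215
Nominal = -15.470. Worst-case = [-15.470 - 1.798, -15.470 + 1.757] = [-17.268, -13.713]. RSS = √0.484215 = 0.696.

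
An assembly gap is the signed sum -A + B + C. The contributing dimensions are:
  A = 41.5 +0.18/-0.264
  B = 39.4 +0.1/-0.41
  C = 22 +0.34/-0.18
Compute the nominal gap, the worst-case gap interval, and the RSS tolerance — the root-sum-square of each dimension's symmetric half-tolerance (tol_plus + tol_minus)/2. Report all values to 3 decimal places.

Stack each dimension's contribution:
  -A: nom -41.500 → Σnom=-41.500; wc +0.264/-0.180 → slack +0.264/-0.180; half-tol=0.222, Σhalf²=0.049284
  +B: nom +39.400 → Σnom=-2.100; wc +0.100/-0.410 → slack +0.364/-0.590; half-tol=0.255, Σhalf²=0.114309
  +C: nom +22.000 → Σnom=19.900; wc +0.340/-0.180 → slack +0.704/-0.770; half-tol=0.260, Σhalf²=0.181909
Nominal = 19.900. Worst-case = [19.900 - 0.770, 19.900 + 0.704] = [19.130, 20.604]. RSS = √0.181909 = 0.427.

nominal=19.900 wc=[19.130,20.604] rss=0.427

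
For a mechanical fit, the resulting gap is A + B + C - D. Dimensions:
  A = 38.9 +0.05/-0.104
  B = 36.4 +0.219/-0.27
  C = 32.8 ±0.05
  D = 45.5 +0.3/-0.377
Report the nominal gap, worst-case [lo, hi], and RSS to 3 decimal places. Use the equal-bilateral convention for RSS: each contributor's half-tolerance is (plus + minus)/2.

nominal=62.600 wc=[61.876,63.296] rss=0.428

Stack each dimension's contribution:
  +A: nom +38.900 → Σnom=38.900; wc +0.050/-0.104 → slack +0.050/-0.104; half-tol=0.077, Σhalf²=0.005929
  +B: nom +36.400 → Σnom=75.300; wc +0.219/-0.270 → slack +0.269/-0.374; half-tol=0.244, Σhalf²=0.065709
  +C: nom +32.800 → Σnom=108.100; wc +0.050/-0.050 → slack +0.319/-0.424; half-tol=0.050, Σhalf²=0.068209
  -D: nom -45.500 → Σnom=62.600; wc +0.377/-0.300 → slack +0.696/-0.724; half-tol=0.339, Σhalf²=0.182791
Nominal = 62.600. Worst-case = [62.600 - 0.724, 62.600 + 0.696] = [61.876, 63.296]. RSS = √0.182791 = 0.428.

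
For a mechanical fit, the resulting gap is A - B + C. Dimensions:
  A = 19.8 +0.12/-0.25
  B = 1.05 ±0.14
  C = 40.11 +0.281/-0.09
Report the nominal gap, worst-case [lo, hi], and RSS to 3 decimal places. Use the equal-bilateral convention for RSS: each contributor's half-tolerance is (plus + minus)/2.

nominal=58.860 wc=[58.380,59.401] rss=0.297

Stack each dimension's contribution:
  +A: nom +19.800 → Σnom=19.800; wc +0.120/-0.250 → slack +0.120/-0.250; half-tol=0.185, Σhalf²=0.034225
  -B: nom -1.050 → Σnom=18.750; wc +0.140/-0.140 → slack +0.260/-0.390; half-tol=0.140, Σhalf²=0.053825
  +C: nom +40.110 → Σnom=58.860; wc +0.281/-0.090 → slack +0.541/-0.480; half-tol=0.185, Σhalf²=0.088235
Nominal = 58.860. Worst-case = [58.860 - 0.480, 58.860 + 0.541] = [58.380, 59.401]. RSS = √0.088235 = 0.297.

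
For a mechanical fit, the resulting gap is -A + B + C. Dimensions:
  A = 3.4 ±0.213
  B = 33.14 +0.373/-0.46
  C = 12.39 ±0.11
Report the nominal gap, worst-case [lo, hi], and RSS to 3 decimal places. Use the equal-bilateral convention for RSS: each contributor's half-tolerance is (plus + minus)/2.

Stack each dimension's contribution:
  -A: nom -3.400 → Σnom=-3.400; wc +0.213/-0.213 → slack +0.213/-0.213; half-tol=0.213, Σhalf²=0.045369
  +B: nom +33.140 → Σnom=29.740; wc +0.373/-0.460 → slack +0.586/-0.673; half-tol=0.416, Σhalf²=0.218841
  +C: nom +12.390 → Σnom=42.130; wc +0.110/-0.110 → slack +0.696/-0.783; half-tol=0.110, Σhalf²=0.230941
Nominal = 42.130. Worst-case = [42.130 - 0.783, 42.130 + 0.696] = [41.347, 42.826]. RSS = √0.230941 = 0.481.

nominal=42.130 wc=[41.347,42.826] rss=0.481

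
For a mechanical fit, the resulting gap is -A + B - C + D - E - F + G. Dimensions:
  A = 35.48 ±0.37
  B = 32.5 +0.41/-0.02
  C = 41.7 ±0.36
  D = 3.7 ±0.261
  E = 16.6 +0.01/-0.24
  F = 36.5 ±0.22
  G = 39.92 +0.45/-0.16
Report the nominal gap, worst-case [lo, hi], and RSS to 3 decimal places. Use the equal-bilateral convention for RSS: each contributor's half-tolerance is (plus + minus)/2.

nominal=-54.160 wc=[-55.561,-51.849] rss=0.733

Stack each dimension's contribution:
  -A: nom -35.480 → Σnom=-35.480; wc +0.370/-0.370 → slack +0.370/-0.370; half-tol=0.370, Σhalf²=0.136900
  +B: nom +32.500 → Σnom=-2.980; wc +0.410/-0.020 → slack +0.780/-0.390; half-tol=0.215, Σhalf²=0.183125
  -C: nom -41.700 → Σnom=-44.680; wc +0.360/-0.360 → slack +1.140/-0.750; half-tol=0.360, Σhalf²=0.312725
  +D: nom +3.700 → Σnom=-40.980; wc +0.261/-0.261 → slack +1.401/-1.011; half-tol=0.261, Σhalf²=0.380846
  -E: nom -16.600 → Σnom=-57.580; wc +0.240/-0.010 → slack +1.641/-1.021; half-tol=0.125, Σhalf²=0.396471
  -F: nom -36.500 → Σnom=-94.080; wc +0.220/-0.220 → slack +1.861/-1.241; half-tol=0.220, Σhalf²=0.444871
  +G: nom +39.920 → Σnom=-54.160; wc +0.450/-0.160 → slack +2.311/-1.401; half-tol=0.305, Σhalf²=0.537896
Nominal = -54.160. Worst-case = [-54.160 - 1.401, -54.160 + 2.311] = [-55.561, -51.849]. RSS = √0.537896 = 0.733.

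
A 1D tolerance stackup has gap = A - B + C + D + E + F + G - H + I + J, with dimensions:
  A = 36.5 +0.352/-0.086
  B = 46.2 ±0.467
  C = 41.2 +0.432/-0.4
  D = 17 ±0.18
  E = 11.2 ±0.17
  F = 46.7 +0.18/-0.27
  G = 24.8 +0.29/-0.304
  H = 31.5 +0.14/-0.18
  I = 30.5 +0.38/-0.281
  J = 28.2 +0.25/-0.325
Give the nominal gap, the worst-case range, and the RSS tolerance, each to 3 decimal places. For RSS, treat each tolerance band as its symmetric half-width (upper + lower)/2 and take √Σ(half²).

nominal=158.400 wc=[155.777,161.281] rss=0.926

Stack each dimension's contribution:
  +A: nom +36.500 → Σnom=36.500; wc +0.352/-0.086 → slack +0.352/-0.086; half-tol=0.219, Σhalf²=0.047961
  -B: nom -46.200 → Σnom=-9.700; wc +0.467/-0.467 → slack +0.819/-0.553; half-tol=0.467, Σhalf²=0.266050
  +C: nom +41.200 → Σnom=31.500; wc +0.432/-0.400 → slack +1.251/-0.953; half-tol=0.416, Σhalf²=0.439106
  +D: nom +17.000 → Σnom=48.500; wc +0.180/-0.180 → slack +1.431/-1.133; half-tol=0.180, Σhalf²=0.471506
  +E: nom +11.200 → Σnom=59.700; wc +0.170/-0.170 → slack +1.601/-1.303; half-tol=0.170, Σhalf²=0.500406
  +F: nom +46.700 → Σnom=106.400; wc +0.180/-0.270 → slack +1.781/-1.573; half-tol=0.225, Σhalf²=0.551031
  +G: nom +24.800 → Σnom=131.200; wc +0.290/-0.304 → slack +2.071/-1.877; half-tol=0.297, Σhalf²=0.639240
  -H: nom -31.500 → Σnom=99.700; wc +0.180/-0.140 → slack +2.251/-2.017; half-tol=0.160, Σhalf²=0.664840
  +I: nom +30.500 → Σnom=130.200; wc +0.380/-0.281 → slack +2.631/-2.298; half-tol=0.331, Σhalf²=0.774070
  +J: nom +28.200 → Σnom=158.400; wc +0.250/-0.325 → slack +2.881/-2.623; half-tol=0.287, Σhalf²=0.856726
Nominal = 158.400. Worst-case = [158.400 - 2.623, 158.400 + 2.881] = [155.777, 161.281]. RSS = √0.856726 = 0.926.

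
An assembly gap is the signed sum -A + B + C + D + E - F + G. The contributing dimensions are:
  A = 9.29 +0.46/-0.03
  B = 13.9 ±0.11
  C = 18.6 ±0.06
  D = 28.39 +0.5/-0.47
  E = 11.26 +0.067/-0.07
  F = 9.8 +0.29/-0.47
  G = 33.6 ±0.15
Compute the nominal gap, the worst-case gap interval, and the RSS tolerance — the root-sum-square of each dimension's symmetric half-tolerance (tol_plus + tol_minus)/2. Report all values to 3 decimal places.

Stack each dimension's contribution:
  -A: nom -9.290 → Σnom=-9.290; wc +0.030/-0.460 → slack +0.030/-0.460; half-tol=0.245, Σhalf²=0.060025
  +B: nom +13.900 → Σnom=4.610; wc +0.110/-0.110 → slack +0.140/-0.570; half-tol=0.110, Σhalf²=0.072125
  +C: nom +18.600 → Σnom=23.210; wc +0.060/-0.060 → slack +0.200/-0.630; half-tol=0.060, Σhalf²=0.075725
  +D: nom +28.390 → Σnom=51.600; wc +0.500/-0.470 → slack +0.700/-1.100; half-tol=0.485, Σhalf²=0.310950
  +E: nom +11.260 → Σnom=62.860; wc +0.067/-0.070 → slack +0.767/-1.170; half-tol=0.069, Σhalf²=0.315642
  -F: nom -9.800 → Σnom=53.060; wc +0.470/-0.290 → slack +1.237/-1.460; half-tol=0.380, Σhalf²=0.460042
  +G: nom +33.600 → Σnom=86.660; wc +0.150/-0.150 → slack +1.387/-1.610; half-tol=0.150, Σhalf²=0.482542
Nominal = 86.660. Worst-case = [86.660 - 1.610, 86.660 + 1.387] = [85.050, 88.047]. RSS = √0.482542 = 0.695.

nominal=86.660 wc=[85.050,88.047] rss=0.695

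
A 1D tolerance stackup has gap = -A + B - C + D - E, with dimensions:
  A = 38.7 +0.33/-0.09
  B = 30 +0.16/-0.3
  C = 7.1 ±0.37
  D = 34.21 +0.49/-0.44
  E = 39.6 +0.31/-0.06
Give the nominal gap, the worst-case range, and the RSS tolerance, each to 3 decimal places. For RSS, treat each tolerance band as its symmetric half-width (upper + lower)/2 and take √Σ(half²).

Stack each dimension's contribution:
  -A: nom -38.700 → Σnom=-38.700; wc +0.090/-0.330 → slack +0.090/-0.330; half-tol=0.210, Σhalf²=0.044100
  +B: nom +30.000 → Σnom=-8.700; wc +0.160/-0.300 → slack +0.250/-0.630; half-tol=0.230, Σhalf²=0.097000
  -C: nom -7.100 → Σnom=-15.800; wc +0.370/-0.370 → slack +0.620/-1.000; half-tol=0.370, Σhalf²=0.233900
  +D: nom +34.210 → Σnom=18.410; wc +0.490/-0.440 → slack +1.110/-1.440; half-tol=0.465, Σhalf²=0.450125
  -E: nom -39.600 → Σnom=-21.190; wc +0.060/-0.310 → slack +1.170/-1.750; half-tol=0.185, Σhalf²=0.484350
Nominal = -21.190. Worst-case = [-21.190 - 1.750, -21.190 + 1.170] = [-22.940, -20.020]. RSS = √0.484350 = 0.696.

nominal=-21.190 wc=[-22.940,-20.020] rss=0.696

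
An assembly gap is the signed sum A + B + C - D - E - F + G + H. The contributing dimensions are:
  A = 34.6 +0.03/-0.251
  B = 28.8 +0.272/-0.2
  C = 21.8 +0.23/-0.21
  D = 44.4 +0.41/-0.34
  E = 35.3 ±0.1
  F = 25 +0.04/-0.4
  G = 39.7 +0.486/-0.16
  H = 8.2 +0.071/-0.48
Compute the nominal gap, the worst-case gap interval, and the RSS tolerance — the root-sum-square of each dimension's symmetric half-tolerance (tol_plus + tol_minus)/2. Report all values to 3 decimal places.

nominal=28.400 wc=[26.549,30.329] rss=0.709

Stack each dimension's contribution:
  +A: nom +34.600 → Σnom=34.600; wc +0.030/-0.251 → slack +0.030/-0.251; half-tol=0.141, Σhalf²=0.019740
  +B: nom +28.800 → Σnom=63.400; wc +0.272/-0.200 → slack +0.302/-0.451; half-tol=0.236, Σhalf²=0.075436
  +C: nom +21.800 → Σnom=85.200; wc +0.230/-0.210 → slack +0.532/-0.661; half-tol=0.220, Σhalf²=0.123836
  -D: nom -44.400 → Σnom=40.800; wc +0.340/-0.410 → slack +0.872/-1.071; half-tol=0.375, Σhalf²=0.264461
  -E: nom -35.300 → Σnom=5.500; wc +0.100/-0.100 → slack +0.972/-1.171; half-tol=0.100, Σhalf²=0.274461
  -F: nom -25.000 → Σnom=-19.500; wc +0.400/-0.040 → slack +1.372/-1.211; half-tol=0.220, Σhalf²=0.322861
  +G: nom +39.700 → Σnom=20.200; wc +0.486/-0.160 → slack +1.858/-1.371; half-tol=0.323, Σhalf²=0.427190
  +H: nom +8.200 → Σnom=28.400; wc +0.071/-0.480 → slack +1.929/-1.851; half-tol=0.275, Σhalf²=0.503090
Nominal = 28.400. Worst-case = [28.400 - 1.851, 28.400 + 1.929] = [26.549, 30.329]. RSS = √0.503090 = 0.709.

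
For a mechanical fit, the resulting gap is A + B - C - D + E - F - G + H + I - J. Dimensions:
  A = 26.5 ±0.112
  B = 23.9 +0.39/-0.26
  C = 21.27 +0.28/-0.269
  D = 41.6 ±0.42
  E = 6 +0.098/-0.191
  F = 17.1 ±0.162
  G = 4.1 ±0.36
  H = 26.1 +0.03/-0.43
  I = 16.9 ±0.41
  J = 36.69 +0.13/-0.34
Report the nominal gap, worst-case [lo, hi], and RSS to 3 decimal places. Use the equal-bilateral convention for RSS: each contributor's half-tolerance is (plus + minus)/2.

nominal=-21.360 wc=[-24.115,-18.769] rss=0.907

Stack each dimension's contribution:
  +A: nom +26.500 → Σnom=26.500; wc +0.112/-0.112 → slack +0.112/-0.112; half-tol=0.112, Σhalf²=0.012544
  +B: nom +23.900 → Σnom=50.400; wc +0.390/-0.260 → slack +0.502/-0.372; half-tol=0.325, Σhalf²=0.118169
  -C: nom -21.270 → Σnom=29.130; wc +0.269/-0.280 → slack +0.771/-0.652; half-tol=0.275, Σhalf²=0.193519
  -D: nom -41.600 → Σnom=-12.470; wc +0.420/-0.420 → slack +1.191/-1.072; half-tol=0.420, Σhalf²=0.369919
  +E: nom +6.000 → Σnom=-6.470; wc +0.098/-0.191 → slack +1.289/-1.263; half-tol=0.145, Σhalf²=0.390800
  -F: nom -17.100 → Σnom=-23.570; wc +0.162/-0.162 → slack +1.451/-1.425; half-tol=0.162, Σhalf²=0.417044
  -G: nom -4.100 → Σnom=-27.670; wc +0.360/-0.360 → slack +1.811/-1.785; half-tol=0.360, Σhalf²=0.546644
  +H: nom +26.100 → Σnom=-1.570; wc +0.030/-0.430 → slack +1.841/-2.215; half-tol=0.230, Σhalf²=0.599544
  +I: nom +16.900 → Σnom=15.330; wc +0.410/-0.410 → slack +2.251/-2.625; half-tol=0.410, Σhalf²=0.767643
  -J: nom -36.690 → Σnom=-21.360; wc +0.340/-0.130 → slack +2.591/-2.755; half-tol=0.235, Σhalf²=0.822868
Nominal = -21.360. Worst-case = [-21.360 - 2.755, -21.360 + 2.591] = [-24.115, -18.769]. RSS = √0.822868 = 0.907.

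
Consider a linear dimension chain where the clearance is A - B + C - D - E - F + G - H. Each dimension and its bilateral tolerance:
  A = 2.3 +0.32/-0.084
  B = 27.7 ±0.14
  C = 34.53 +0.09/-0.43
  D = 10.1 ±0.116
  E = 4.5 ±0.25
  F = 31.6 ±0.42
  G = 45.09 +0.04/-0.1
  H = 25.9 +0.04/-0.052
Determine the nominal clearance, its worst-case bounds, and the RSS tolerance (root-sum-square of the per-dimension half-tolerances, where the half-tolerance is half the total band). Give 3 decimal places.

Stack each dimension's contribution:
  +A: nom +2.300 → Σnom=2.300; wc +0.320/-0.084 → slack +0.320/-0.084; half-tol=0.202, Σhalf²=0.040804
  -B: nom -27.700 → Σnom=-25.400; wc +0.140/-0.140 → slack +0.460/-0.224; half-tol=0.140, Σhalf²=0.060404
  +C: nom +34.530 → Σnom=9.130; wc +0.090/-0.430 → slack +0.550/-0.654; half-tol=0.260, Σhalf²=0.128004
  -D: nom -10.100 → Σnom=-0.970; wc +0.116/-0.116 → slack +0.666/-0.770; half-tol=0.116, Σhalf²=0.141460
  -E: nom -4.500 → Σnom=-5.470; wc +0.250/-0.250 → slack +0.916/-1.020; half-tol=0.250, Σhalf²=0.203960
  -F: nom -31.600 → Σnom=-37.070; wc +0.420/-0.420 → slack +1.336/-1.440; half-tol=0.420, Σhalf²=0.380360
  +G: nom +45.090 → Σnom=8.020; wc +0.040/-0.100 → slack +1.376/-1.540; half-tol=0.070, Σhalf²=0.385260
  -H: nom -25.900 → Σnom=-17.880; wc +0.052/-0.040 → slack +1.428/-1.580; half-tol=0.046, Σhalf²=0.387376
Nominal = -17.880. Worst-case = [-17.880 - 1.580, -17.880 + 1.428] = [-19.460, -16.452]. RSS = √0.387376 = 0.622.

nominal=-17.880 wc=[-19.460,-16.452] rss=0.622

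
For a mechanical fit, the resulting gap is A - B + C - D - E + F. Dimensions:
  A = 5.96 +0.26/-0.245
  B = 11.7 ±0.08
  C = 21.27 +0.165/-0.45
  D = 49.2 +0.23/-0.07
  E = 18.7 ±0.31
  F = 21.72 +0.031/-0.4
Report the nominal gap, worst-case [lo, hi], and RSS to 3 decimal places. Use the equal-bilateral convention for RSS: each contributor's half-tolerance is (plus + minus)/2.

Stack each dimension's contribution:
  +A: nom +5.960 → Σnom=5.960; wc +0.260/-0.245 → slack +0.260/-0.245; half-tol=0.253, Σhalf²=0.063756
  -B: nom -11.700 → Σnom=-5.740; wc +0.080/-0.080 → slack +0.340/-0.325; half-tol=0.080, Σhalf²=0.070156
  +C: nom +21.270 → Σnom=15.530; wc +0.165/-0.450 → slack +0.505/-0.775; half-tol=0.307, Σhalf²=0.164712
  -D: nom -49.200 → Σnom=-33.670; wc +0.070/-0.230 → slack +0.575/-1.005; half-tol=0.150, Σhalf²=0.187213
  -E: nom -18.700 → Σnom=-52.370; wc +0.310/-0.310 → slack +0.885/-1.315; half-tol=0.310, Σhalf²=0.283313
  +F: nom +21.720 → Σnom=-30.650; wc +0.031/-0.400 → slack +0.916/-1.715; half-tol=0.216, Σhalf²=0.329753
Nominal = -30.650. Worst-case = [-30.650 - 1.715, -30.650 + 0.916] = [-32.365, -29.734]. RSS = √0.329753 = 0.574.

nominal=-30.650 wc=[-32.365,-29.734] rss=0.574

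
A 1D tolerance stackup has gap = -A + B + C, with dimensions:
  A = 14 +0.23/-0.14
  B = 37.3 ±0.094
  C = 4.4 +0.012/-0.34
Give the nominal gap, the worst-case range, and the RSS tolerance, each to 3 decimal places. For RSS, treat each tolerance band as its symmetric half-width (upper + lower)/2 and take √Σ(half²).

Stack each dimension's contribution:
  -A: nom -14.000 → Σnom=-14.000; wc +0.140/-0.230 → slack +0.140/-0.230; half-tol=0.185, Σhalf²=0.034225
  +B: nom +37.300 → Σnom=23.300; wc +0.094/-0.094 → slack +0.234/-0.324; half-tol=0.094, Σhalf²=0.043061
  +C: nom +4.400 → Σnom=27.700; wc +0.012/-0.340 → slack +0.246/-0.664; half-tol=0.176, Σhalf²=0.074037
Nominal = 27.700. Worst-case = [27.700 - 0.664, 27.700 + 0.246] = [27.036, 27.946]. RSS = √0.074037 = 0.272.

nominal=27.700 wc=[27.036,27.946] rss=0.272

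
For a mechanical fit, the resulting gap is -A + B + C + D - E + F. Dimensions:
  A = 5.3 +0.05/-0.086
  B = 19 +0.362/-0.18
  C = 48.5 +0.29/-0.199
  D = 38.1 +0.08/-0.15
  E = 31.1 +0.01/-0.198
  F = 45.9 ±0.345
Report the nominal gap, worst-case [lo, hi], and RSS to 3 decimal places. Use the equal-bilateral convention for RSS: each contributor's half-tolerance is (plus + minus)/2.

nominal=115.100 wc=[114.166,116.461] rss=0.530

Stack each dimension's contribution:
  -A: nom -5.300 → Σnom=-5.300; wc +0.086/-0.050 → slack +0.086/-0.050; half-tol=0.068, Σhalf²=0.004624
  +B: nom +19.000 → Σnom=13.700; wc +0.362/-0.180 → slack +0.448/-0.230; half-tol=0.271, Σhalf²=0.078065
  +C: nom +48.500 → Σnom=62.200; wc +0.290/-0.199 → slack +0.738/-0.429; half-tol=0.244, Σhalf²=0.137845
  +D: nom +38.100 → Σnom=100.300; wc +0.080/-0.150 → slack +0.818/-0.579; half-tol=0.115, Σhalf²=0.151070
  -E: nom -31.100 → Σnom=69.200; wc +0.198/-0.010 → slack +1.016/-0.589; half-tol=0.104, Σhalf²=0.161886
  +F: nom +45.900 → Σnom=115.100; wc +0.345/-0.345 → slack +1.361/-0.934; half-tol=0.345, Σhalf²=0.280911
Nominal = 115.100. Worst-case = [115.100 - 0.934, 115.100 + 1.361] = [114.166, 116.461]. RSS = √0.280911 = 0.530.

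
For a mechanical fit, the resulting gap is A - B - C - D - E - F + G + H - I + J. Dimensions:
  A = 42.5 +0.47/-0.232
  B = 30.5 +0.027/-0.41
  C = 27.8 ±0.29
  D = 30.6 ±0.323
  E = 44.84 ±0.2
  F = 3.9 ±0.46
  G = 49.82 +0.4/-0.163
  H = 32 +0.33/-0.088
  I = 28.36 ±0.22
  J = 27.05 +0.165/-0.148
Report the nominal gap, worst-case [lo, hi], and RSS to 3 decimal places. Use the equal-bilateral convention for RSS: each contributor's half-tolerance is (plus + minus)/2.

Stack each dimension's contribution:
  +A: nom +42.500 → Σnom=42.500; wc +0.470/-0.232 → slack +0.470/-0.232; half-tol=0.351, Σhalf²=0.123201
  -B: nom -30.500 → Σnom=12.000; wc +0.410/-0.027 → slack +0.880/-0.259; half-tol=0.218, Σhalf²=0.170943
  -C: nom -27.800 → Σnom=-15.800; wc +0.290/-0.290 → slack +1.170/-0.549; half-tol=0.290, Σhalf²=0.255043
  -D: nom -30.600 → Σnom=-46.400; wc +0.323/-0.323 → slack +1.493/-0.872; half-tol=0.323, Σhalf²=0.359372
  -E: nom -44.840 → Σnom=-91.240; wc +0.200/-0.200 → slack +1.693/-1.072; half-tol=0.200, Σhalf²=0.399372
  -F: nom -3.900 → Σnom=-95.140; wc +0.460/-0.460 → slack +2.153/-1.532; half-tol=0.460, Σhalf²=0.610972
  +G: nom +49.820 → Σnom=-45.320; wc +0.400/-0.163 → slack +2.553/-1.695; half-tol=0.282, Σhalf²=0.690214
  +H: nom +32.000 → Σnom=-13.320; wc +0.330/-0.088 → slack +2.883/-1.783; half-tol=0.209, Σhalf²=0.733895
  -I: nom -28.360 → Σnom=-41.680; wc +0.220/-0.220 → slack +3.103/-2.003; half-tol=0.220, Σhalf²=0.782295
  +J: nom +27.050 → Σnom=-14.630; wc +0.165/-0.148 → slack +3.268/-2.151; half-tol=0.157, Σhalf²=0.806788
Nominal = -14.630. Worst-case = [-14.630 - 2.151, -14.630 + 3.268] = [-16.781, -11.362]. RSS = √0.806788 = 0.898.

nominal=-14.630 wc=[-16.781,-11.362] rss=0.898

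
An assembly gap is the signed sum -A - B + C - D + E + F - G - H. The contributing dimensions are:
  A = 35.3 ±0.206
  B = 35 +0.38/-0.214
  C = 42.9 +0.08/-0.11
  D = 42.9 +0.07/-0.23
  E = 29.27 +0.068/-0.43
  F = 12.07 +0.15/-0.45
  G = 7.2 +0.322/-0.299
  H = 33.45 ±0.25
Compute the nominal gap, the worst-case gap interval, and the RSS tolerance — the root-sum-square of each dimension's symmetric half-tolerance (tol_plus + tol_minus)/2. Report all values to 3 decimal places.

nominal=-69.610 wc=[-71.828,-68.113] rss=0.688

Stack each dimension's contribution:
  -A: nom -35.300 → Σnom=-35.300; wc +0.206/-0.206 → slack +0.206/-0.206; half-tol=0.206, Σhalf²=0.042436
  -B: nom -35.000 → Σnom=-70.300; wc +0.214/-0.380 → slack +0.420/-0.586; half-tol=0.297, Σhalf²=0.130645
  +C: nom +42.900 → Σnom=-27.400; wc +0.080/-0.110 → slack +0.500/-0.696; half-tol=0.095, Σhalf²=0.139670
  -D: nom -42.900 → Σnom=-70.300; wc +0.230/-0.070 → slack +0.730/-0.766; half-tol=0.150, Σhalf²=0.162170
  +E: nom +29.270 → Σnom=-41.030; wc +0.068/-0.430 → slack +0.798/-1.196; half-tol=0.249, Σhalf²=0.224171
  +F: nom +12.070 → Σnom=-28.960; wc +0.150/-0.450 → slack +0.948/-1.646; half-tol=0.300, Σhalf²=0.314171
  -G: nom -7.200 → Σnom=-36.160; wc +0.299/-0.322 → slack +1.247/-1.968; half-tol=0.310, Σhalf²=0.410581
  -H: nom -33.450 → Σnom=-69.610; wc +0.250/-0.250 → slack +1.497/-2.218; half-tol=0.250, Σhalf²=0.473081
Nominal = -69.610. Worst-case = [-69.610 - 2.218, -69.610 + 1.497] = [-71.828, -68.113]. RSS = √0.473081 = 0.688.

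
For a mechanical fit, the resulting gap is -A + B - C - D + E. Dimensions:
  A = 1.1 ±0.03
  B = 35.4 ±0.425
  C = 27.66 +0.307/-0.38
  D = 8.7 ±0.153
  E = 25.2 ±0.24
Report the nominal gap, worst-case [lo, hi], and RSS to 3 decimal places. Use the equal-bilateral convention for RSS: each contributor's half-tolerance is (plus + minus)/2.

Stack each dimension's contribution:
  -A: nom -1.100 → Σnom=-1.100; wc +0.030/-0.030 → slack +0.030/-0.030; half-tol=0.030, Σhalf²=0.000900
  +B: nom +35.400 → Σnom=34.300; wc +0.425/-0.425 → slack +0.455/-0.455; half-tol=0.425, Σhalf²=0.181525
  -C: nom -27.660 → Σnom=6.640; wc +0.380/-0.307 → slack +0.835/-0.762; half-tol=0.344, Σhalf²=0.299517
  -D: nom -8.700 → Σnom=-2.060; wc +0.153/-0.153 → slack +0.988/-0.915; half-tol=0.153, Σhalf²=0.322926
  +E: nom +25.200 → Σnom=23.140; wc +0.240/-0.240 → slack +1.228/-1.155; half-tol=0.240, Σhalf²=0.380526
Nominal = 23.140. Worst-case = [23.140 - 1.155, 23.140 + 1.228] = [21.985, 24.368]. RSS = √0.380526 = 0.617.

nominal=23.140 wc=[21.985,24.368] rss=0.617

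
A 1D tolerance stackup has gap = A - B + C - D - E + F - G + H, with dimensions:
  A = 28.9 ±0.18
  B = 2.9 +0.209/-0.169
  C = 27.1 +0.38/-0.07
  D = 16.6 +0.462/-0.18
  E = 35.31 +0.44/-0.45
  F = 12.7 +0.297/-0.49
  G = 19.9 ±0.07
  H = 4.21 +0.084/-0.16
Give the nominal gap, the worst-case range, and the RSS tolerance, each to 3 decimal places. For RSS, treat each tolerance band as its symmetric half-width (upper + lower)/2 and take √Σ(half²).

nominal=-1.800 wc=[-3.881,0.010] rss=0.771

Stack each dimension's contribution:
  +A: nom +28.900 → Σnom=28.900; wc +0.180/-0.180 → slack +0.180/-0.180; half-tol=0.180, Σhalf²=0.032400
  -B: nom -2.900 → Σnom=26.000; wc +0.169/-0.209 → slack +0.349/-0.389; half-tol=0.189, Σhalf²=0.068121
  +C: nom +27.100 → Σnom=53.100; wc +0.380/-0.070 → slack +0.729/-0.459; half-tol=0.225, Σhalf²=0.118746
  -D: nom -16.600 → Σnom=36.500; wc +0.180/-0.462 → slack +0.909/-0.921; half-tol=0.321, Σhalf²=0.221787
  -E: nom -35.310 → Σnom=1.190; wc +0.450/-0.440 → slack +1.359/-1.361; half-tol=0.445, Σhalf²=0.419812
  +F: nom +12.700 → Σnom=13.890; wc +0.297/-0.490 → slack +1.656/-1.851; half-tol=0.393, Σhalf²=0.574654
  -G: nom -19.900 → Σnom=-6.010; wc +0.070/-0.070 → slack +1.726/-1.921; half-tol=0.070, Σhalf²=0.579554
  +H: nom +4.210 → Σnom=-1.800; wc +0.084/-0.160 → slack +1.810/-2.081; half-tol=0.122, Σhalf²=0.594438
Nominal = -1.800. Worst-case = [-1.800 - 2.081, -1.800 + 1.810] = [-3.881, 0.010]. RSS = √0.594438 = 0.771.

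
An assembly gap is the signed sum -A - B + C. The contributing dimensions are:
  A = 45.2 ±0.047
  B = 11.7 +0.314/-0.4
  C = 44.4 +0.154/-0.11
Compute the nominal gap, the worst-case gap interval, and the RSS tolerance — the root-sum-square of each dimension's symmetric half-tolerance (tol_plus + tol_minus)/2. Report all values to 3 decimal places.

nominal=-12.500 wc=[-12.971,-11.899] rss=0.384

Stack each dimension's contribution:
  -A: nom -45.200 → Σnom=-45.200; wc +0.047/-0.047 → slack +0.047/-0.047; half-tol=0.047, Σhalf²=0.002209
  -B: nom -11.700 → Σnom=-56.900; wc +0.400/-0.314 → slack +0.447/-0.361; half-tol=0.357, Σhalf²=0.129658
  +C: nom +44.400 → Σnom=-12.500; wc +0.154/-0.110 → slack +0.601/-0.471; half-tol=0.132, Σhalf²=0.147082
Nominal = -12.500. Worst-case = [-12.500 - 0.471, -12.500 + 0.601] = [-12.971, -11.899]. RSS = √0.147082 = 0.384.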